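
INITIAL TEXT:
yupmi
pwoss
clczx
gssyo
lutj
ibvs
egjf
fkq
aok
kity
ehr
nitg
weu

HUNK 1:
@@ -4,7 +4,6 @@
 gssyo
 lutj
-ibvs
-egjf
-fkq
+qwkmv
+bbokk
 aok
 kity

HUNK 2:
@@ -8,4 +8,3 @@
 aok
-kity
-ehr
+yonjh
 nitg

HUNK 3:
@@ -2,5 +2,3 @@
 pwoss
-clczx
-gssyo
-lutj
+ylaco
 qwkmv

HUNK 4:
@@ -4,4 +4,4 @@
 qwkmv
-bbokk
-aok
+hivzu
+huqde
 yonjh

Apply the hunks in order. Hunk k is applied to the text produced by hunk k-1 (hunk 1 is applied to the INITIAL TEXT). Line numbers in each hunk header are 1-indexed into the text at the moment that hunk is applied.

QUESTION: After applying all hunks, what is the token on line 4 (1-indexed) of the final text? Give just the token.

Hunk 1: at line 4 remove [ibvs,egjf,fkq] add [qwkmv,bbokk] -> 12 lines: yupmi pwoss clczx gssyo lutj qwkmv bbokk aok kity ehr nitg weu
Hunk 2: at line 8 remove [kity,ehr] add [yonjh] -> 11 lines: yupmi pwoss clczx gssyo lutj qwkmv bbokk aok yonjh nitg weu
Hunk 3: at line 2 remove [clczx,gssyo,lutj] add [ylaco] -> 9 lines: yupmi pwoss ylaco qwkmv bbokk aok yonjh nitg weu
Hunk 4: at line 4 remove [bbokk,aok] add [hivzu,huqde] -> 9 lines: yupmi pwoss ylaco qwkmv hivzu huqde yonjh nitg weu
Final line 4: qwkmv

Answer: qwkmv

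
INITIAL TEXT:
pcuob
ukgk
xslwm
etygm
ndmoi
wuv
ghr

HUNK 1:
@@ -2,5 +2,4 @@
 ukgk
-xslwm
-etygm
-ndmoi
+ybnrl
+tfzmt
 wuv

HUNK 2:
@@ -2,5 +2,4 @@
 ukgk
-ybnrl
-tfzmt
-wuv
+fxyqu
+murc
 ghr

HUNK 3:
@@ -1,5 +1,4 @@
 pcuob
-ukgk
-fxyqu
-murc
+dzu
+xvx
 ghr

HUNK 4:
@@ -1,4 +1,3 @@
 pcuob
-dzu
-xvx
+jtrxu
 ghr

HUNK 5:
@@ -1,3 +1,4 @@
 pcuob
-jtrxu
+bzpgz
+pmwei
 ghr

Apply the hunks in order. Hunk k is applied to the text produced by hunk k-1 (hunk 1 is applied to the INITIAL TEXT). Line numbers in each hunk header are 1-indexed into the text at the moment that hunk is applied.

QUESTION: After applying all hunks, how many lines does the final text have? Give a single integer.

Answer: 4

Derivation:
Hunk 1: at line 2 remove [xslwm,etygm,ndmoi] add [ybnrl,tfzmt] -> 6 lines: pcuob ukgk ybnrl tfzmt wuv ghr
Hunk 2: at line 2 remove [ybnrl,tfzmt,wuv] add [fxyqu,murc] -> 5 lines: pcuob ukgk fxyqu murc ghr
Hunk 3: at line 1 remove [ukgk,fxyqu,murc] add [dzu,xvx] -> 4 lines: pcuob dzu xvx ghr
Hunk 4: at line 1 remove [dzu,xvx] add [jtrxu] -> 3 lines: pcuob jtrxu ghr
Hunk 5: at line 1 remove [jtrxu] add [bzpgz,pmwei] -> 4 lines: pcuob bzpgz pmwei ghr
Final line count: 4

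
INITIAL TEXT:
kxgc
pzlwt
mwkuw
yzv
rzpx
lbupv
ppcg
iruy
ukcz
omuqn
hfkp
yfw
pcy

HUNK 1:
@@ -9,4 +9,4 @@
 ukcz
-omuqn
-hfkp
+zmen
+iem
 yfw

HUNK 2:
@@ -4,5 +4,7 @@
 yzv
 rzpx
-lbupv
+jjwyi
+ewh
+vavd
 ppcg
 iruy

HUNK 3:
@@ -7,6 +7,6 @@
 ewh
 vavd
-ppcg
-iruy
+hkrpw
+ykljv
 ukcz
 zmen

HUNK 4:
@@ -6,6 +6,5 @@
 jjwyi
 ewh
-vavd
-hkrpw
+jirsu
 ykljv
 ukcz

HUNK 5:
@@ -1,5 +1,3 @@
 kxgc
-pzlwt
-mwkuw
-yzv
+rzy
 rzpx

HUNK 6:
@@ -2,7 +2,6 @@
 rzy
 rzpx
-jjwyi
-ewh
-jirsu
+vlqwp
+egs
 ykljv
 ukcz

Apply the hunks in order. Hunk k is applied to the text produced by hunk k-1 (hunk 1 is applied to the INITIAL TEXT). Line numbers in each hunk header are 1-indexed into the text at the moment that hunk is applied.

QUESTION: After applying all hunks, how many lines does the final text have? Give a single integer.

Hunk 1: at line 9 remove [omuqn,hfkp] add [zmen,iem] -> 13 lines: kxgc pzlwt mwkuw yzv rzpx lbupv ppcg iruy ukcz zmen iem yfw pcy
Hunk 2: at line 4 remove [lbupv] add [jjwyi,ewh,vavd] -> 15 lines: kxgc pzlwt mwkuw yzv rzpx jjwyi ewh vavd ppcg iruy ukcz zmen iem yfw pcy
Hunk 3: at line 7 remove [ppcg,iruy] add [hkrpw,ykljv] -> 15 lines: kxgc pzlwt mwkuw yzv rzpx jjwyi ewh vavd hkrpw ykljv ukcz zmen iem yfw pcy
Hunk 4: at line 6 remove [vavd,hkrpw] add [jirsu] -> 14 lines: kxgc pzlwt mwkuw yzv rzpx jjwyi ewh jirsu ykljv ukcz zmen iem yfw pcy
Hunk 5: at line 1 remove [pzlwt,mwkuw,yzv] add [rzy] -> 12 lines: kxgc rzy rzpx jjwyi ewh jirsu ykljv ukcz zmen iem yfw pcy
Hunk 6: at line 2 remove [jjwyi,ewh,jirsu] add [vlqwp,egs] -> 11 lines: kxgc rzy rzpx vlqwp egs ykljv ukcz zmen iem yfw pcy
Final line count: 11

Answer: 11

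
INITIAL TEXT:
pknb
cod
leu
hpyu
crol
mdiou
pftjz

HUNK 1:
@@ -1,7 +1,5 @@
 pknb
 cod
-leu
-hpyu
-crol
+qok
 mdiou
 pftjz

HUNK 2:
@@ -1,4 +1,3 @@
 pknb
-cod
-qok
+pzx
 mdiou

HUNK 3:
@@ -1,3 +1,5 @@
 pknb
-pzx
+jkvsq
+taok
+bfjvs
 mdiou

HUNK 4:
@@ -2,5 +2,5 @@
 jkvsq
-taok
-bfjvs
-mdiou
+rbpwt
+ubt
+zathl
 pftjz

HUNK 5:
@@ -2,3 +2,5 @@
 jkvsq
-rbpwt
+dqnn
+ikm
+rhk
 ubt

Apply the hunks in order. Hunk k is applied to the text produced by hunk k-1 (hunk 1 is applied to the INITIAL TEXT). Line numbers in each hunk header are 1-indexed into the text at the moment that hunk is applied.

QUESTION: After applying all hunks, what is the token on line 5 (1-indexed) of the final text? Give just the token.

Hunk 1: at line 1 remove [leu,hpyu,crol] add [qok] -> 5 lines: pknb cod qok mdiou pftjz
Hunk 2: at line 1 remove [cod,qok] add [pzx] -> 4 lines: pknb pzx mdiou pftjz
Hunk 3: at line 1 remove [pzx] add [jkvsq,taok,bfjvs] -> 6 lines: pknb jkvsq taok bfjvs mdiou pftjz
Hunk 4: at line 2 remove [taok,bfjvs,mdiou] add [rbpwt,ubt,zathl] -> 6 lines: pknb jkvsq rbpwt ubt zathl pftjz
Hunk 5: at line 2 remove [rbpwt] add [dqnn,ikm,rhk] -> 8 lines: pknb jkvsq dqnn ikm rhk ubt zathl pftjz
Final line 5: rhk

Answer: rhk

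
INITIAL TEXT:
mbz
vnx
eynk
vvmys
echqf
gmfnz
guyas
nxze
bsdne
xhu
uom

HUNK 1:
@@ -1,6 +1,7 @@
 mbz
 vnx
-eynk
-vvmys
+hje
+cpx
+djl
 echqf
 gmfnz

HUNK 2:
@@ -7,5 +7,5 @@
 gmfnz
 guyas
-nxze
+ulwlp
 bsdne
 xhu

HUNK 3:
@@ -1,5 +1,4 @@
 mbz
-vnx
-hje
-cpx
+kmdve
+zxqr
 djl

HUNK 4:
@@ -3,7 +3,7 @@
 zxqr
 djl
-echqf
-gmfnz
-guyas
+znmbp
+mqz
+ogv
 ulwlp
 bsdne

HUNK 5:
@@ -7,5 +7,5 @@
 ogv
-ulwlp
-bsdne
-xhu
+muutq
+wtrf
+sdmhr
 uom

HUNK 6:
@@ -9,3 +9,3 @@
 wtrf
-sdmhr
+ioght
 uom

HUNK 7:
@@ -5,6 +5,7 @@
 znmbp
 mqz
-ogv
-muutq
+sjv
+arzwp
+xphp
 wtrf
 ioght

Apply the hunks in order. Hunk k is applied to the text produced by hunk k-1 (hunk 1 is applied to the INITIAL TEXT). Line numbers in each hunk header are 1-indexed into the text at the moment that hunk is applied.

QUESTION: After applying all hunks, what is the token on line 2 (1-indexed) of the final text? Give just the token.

Answer: kmdve

Derivation:
Hunk 1: at line 1 remove [eynk,vvmys] add [hje,cpx,djl] -> 12 lines: mbz vnx hje cpx djl echqf gmfnz guyas nxze bsdne xhu uom
Hunk 2: at line 7 remove [nxze] add [ulwlp] -> 12 lines: mbz vnx hje cpx djl echqf gmfnz guyas ulwlp bsdne xhu uom
Hunk 3: at line 1 remove [vnx,hje,cpx] add [kmdve,zxqr] -> 11 lines: mbz kmdve zxqr djl echqf gmfnz guyas ulwlp bsdne xhu uom
Hunk 4: at line 3 remove [echqf,gmfnz,guyas] add [znmbp,mqz,ogv] -> 11 lines: mbz kmdve zxqr djl znmbp mqz ogv ulwlp bsdne xhu uom
Hunk 5: at line 7 remove [ulwlp,bsdne,xhu] add [muutq,wtrf,sdmhr] -> 11 lines: mbz kmdve zxqr djl znmbp mqz ogv muutq wtrf sdmhr uom
Hunk 6: at line 9 remove [sdmhr] add [ioght] -> 11 lines: mbz kmdve zxqr djl znmbp mqz ogv muutq wtrf ioght uom
Hunk 7: at line 5 remove [ogv,muutq] add [sjv,arzwp,xphp] -> 12 lines: mbz kmdve zxqr djl znmbp mqz sjv arzwp xphp wtrf ioght uom
Final line 2: kmdve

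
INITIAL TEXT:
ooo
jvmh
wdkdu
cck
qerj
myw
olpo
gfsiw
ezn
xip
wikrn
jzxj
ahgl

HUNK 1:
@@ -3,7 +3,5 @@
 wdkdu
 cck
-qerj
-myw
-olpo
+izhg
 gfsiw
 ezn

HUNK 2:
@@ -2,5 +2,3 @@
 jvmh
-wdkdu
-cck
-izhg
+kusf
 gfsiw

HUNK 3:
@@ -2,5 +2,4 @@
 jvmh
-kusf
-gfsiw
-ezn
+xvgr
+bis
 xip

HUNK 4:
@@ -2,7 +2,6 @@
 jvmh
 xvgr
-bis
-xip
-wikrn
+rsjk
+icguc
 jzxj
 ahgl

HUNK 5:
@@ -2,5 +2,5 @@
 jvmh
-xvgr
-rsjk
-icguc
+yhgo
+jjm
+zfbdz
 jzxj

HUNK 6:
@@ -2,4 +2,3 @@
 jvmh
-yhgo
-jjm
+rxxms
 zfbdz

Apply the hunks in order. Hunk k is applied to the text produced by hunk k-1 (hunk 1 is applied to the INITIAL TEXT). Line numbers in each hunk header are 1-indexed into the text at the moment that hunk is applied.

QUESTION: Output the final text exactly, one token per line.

Answer: ooo
jvmh
rxxms
zfbdz
jzxj
ahgl

Derivation:
Hunk 1: at line 3 remove [qerj,myw,olpo] add [izhg] -> 11 lines: ooo jvmh wdkdu cck izhg gfsiw ezn xip wikrn jzxj ahgl
Hunk 2: at line 2 remove [wdkdu,cck,izhg] add [kusf] -> 9 lines: ooo jvmh kusf gfsiw ezn xip wikrn jzxj ahgl
Hunk 3: at line 2 remove [kusf,gfsiw,ezn] add [xvgr,bis] -> 8 lines: ooo jvmh xvgr bis xip wikrn jzxj ahgl
Hunk 4: at line 2 remove [bis,xip,wikrn] add [rsjk,icguc] -> 7 lines: ooo jvmh xvgr rsjk icguc jzxj ahgl
Hunk 5: at line 2 remove [xvgr,rsjk,icguc] add [yhgo,jjm,zfbdz] -> 7 lines: ooo jvmh yhgo jjm zfbdz jzxj ahgl
Hunk 6: at line 2 remove [yhgo,jjm] add [rxxms] -> 6 lines: ooo jvmh rxxms zfbdz jzxj ahgl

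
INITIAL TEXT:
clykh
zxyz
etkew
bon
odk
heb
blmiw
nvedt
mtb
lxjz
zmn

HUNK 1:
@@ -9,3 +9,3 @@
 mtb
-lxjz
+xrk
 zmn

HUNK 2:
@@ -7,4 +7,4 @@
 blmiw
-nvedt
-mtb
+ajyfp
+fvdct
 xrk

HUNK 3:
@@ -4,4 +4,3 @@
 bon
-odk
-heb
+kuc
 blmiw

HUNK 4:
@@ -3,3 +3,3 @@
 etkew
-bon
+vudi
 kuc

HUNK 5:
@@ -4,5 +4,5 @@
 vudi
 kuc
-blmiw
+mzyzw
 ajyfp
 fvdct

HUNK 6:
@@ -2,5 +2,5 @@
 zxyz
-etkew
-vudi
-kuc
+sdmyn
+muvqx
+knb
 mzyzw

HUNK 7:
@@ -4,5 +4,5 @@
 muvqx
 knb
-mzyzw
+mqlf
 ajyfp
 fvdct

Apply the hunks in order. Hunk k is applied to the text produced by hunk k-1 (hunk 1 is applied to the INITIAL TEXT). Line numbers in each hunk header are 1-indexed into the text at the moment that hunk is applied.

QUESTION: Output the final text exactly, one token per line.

Answer: clykh
zxyz
sdmyn
muvqx
knb
mqlf
ajyfp
fvdct
xrk
zmn

Derivation:
Hunk 1: at line 9 remove [lxjz] add [xrk] -> 11 lines: clykh zxyz etkew bon odk heb blmiw nvedt mtb xrk zmn
Hunk 2: at line 7 remove [nvedt,mtb] add [ajyfp,fvdct] -> 11 lines: clykh zxyz etkew bon odk heb blmiw ajyfp fvdct xrk zmn
Hunk 3: at line 4 remove [odk,heb] add [kuc] -> 10 lines: clykh zxyz etkew bon kuc blmiw ajyfp fvdct xrk zmn
Hunk 4: at line 3 remove [bon] add [vudi] -> 10 lines: clykh zxyz etkew vudi kuc blmiw ajyfp fvdct xrk zmn
Hunk 5: at line 4 remove [blmiw] add [mzyzw] -> 10 lines: clykh zxyz etkew vudi kuc mzyzw ajyfp fvdct xrk zmn
Hunk 6: at line 2 remove [etkew,vudi,kuc] add [sdmyn,muvqx,knb] -> 10 lines: clykh zxyz sdmyn muvqx knb mzyzw ajyfp fvdct xrk zmn
Hunk 7: at line 4 remove [mzyzw] add [mqlf] -> 10 lines: clykh zxyz sdmyn muvqx knb mqlf ajyfp fvdct xrk zmn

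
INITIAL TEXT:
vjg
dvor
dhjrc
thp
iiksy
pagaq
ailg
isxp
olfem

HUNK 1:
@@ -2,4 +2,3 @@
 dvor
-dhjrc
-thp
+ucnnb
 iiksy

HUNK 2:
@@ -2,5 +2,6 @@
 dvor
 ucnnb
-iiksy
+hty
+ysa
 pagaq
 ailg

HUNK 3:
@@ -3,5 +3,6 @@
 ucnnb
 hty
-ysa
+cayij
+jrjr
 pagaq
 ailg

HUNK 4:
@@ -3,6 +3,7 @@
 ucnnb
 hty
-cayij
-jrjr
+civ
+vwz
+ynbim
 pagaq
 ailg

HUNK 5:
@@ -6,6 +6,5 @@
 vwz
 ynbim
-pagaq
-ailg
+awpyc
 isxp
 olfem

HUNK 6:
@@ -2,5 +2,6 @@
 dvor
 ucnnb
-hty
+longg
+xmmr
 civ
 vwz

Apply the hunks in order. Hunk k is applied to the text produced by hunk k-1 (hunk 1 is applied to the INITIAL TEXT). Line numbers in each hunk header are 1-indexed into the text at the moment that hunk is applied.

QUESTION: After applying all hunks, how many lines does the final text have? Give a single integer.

Answer: 11

Derivation:
Hunk 1: at line 2 remove [dhjrc,thp] add [ucnnb] -> 8 lines: vjg dvor ucnnb iiksy pagaq ailg isxp olfem
Hunk 2: at line 2 remove [iiksy] add [hty,ysa] -> 9 lines: vjg dvor ucnnb hty ysa pagaq ailg isxp olfem
Hunk 3: at line 3 remove [ysa] add [cayij,jrjr] -> 10 lines: vjg dvor ucnnb hty cayij jrjr pagaq ailg isxp olfem
Hunk 4: at line 3 remove [cayij,jrjr] add [civ,vwz,ynbim] -> 11 lines: vjg dvor ucnnb hty civ vwz ynbim pagaq ailg isxp olfem
Hunk 5: at line 6 remove [pagaq,ailg] add [awpyc] -> 10 lines: vjg dvor ucnnb hty civ vwz ynbim awpyc isxp olfem
Hunk 6: at line 2 remove [hty] add [longg,xmmr] -> 11 lines: vjg dvor ucnnb longg xmmr civ vwz ynbim awpyc isxp olfem
Final line count: 11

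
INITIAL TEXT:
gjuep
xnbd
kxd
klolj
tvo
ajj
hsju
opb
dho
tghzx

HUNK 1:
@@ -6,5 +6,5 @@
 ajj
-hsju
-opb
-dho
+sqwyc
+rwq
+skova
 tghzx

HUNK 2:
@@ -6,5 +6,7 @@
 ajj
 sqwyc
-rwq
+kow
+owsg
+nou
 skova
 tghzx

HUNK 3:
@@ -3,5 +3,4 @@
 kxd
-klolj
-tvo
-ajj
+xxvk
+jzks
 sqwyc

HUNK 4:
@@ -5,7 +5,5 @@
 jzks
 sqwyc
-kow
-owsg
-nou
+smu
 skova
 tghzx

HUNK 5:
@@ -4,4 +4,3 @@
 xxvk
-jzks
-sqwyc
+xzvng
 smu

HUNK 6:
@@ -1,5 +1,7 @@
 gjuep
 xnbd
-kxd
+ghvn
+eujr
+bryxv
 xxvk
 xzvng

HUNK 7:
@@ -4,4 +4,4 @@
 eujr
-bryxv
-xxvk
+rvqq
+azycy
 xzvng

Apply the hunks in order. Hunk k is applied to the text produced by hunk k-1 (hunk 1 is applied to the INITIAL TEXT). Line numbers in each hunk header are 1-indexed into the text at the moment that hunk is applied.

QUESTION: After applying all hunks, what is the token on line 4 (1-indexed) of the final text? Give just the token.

Answer: eujr

Derivation:
Hunk 1: at line 6 remove [hsju,opb,dho] add [sqwyc,rwq,skova] -> 10 lines: gjuep xnbd kxd klolj tvo ajj sqwyc rwq skova tghzx
Hunk 2: at line 6 remove [rwq] add [kow,owsg,nou] -> 12 lines: gjuep xnbd kxd klolj tvo ajj sqwyc kow owsg nou skova tghzx
Hunk 3: at line 3 remove [klolj,tvo,ajj] add [xxvk,jzks] -> 11 lines: gjuep xnbd kxd xxvk jzks sqwyc kow owsg nou skova tghzx
Hunk 4: at line 5 remove [kow,owsg,nou] add [smu] -> 9 lines: gjuep xnbd kxd xxvk jzks sqwyc smu skova tghzx
Hunk 5: at line 4 remove [jzks,sqwyc] add [xzvng] -> 8 lines: gjuep xnbd kxd xxvk xzvng smu skova tghzx
Hunk 6: at line 1 remove [kxd] add [ghvn,eujr,bryxv] -> 10 lines: gjuep xnbd ghvn eujr bryxv xxvk xzvng smu skova tghzx
Hunk 7: at line 4 remove [bryxv,xxvk] add [rvqq,azycy] -> 10 lines: gjuep xnbd ghvn eujr rvqq azycy xzvng smu skova tghzx
Final line 4: eujr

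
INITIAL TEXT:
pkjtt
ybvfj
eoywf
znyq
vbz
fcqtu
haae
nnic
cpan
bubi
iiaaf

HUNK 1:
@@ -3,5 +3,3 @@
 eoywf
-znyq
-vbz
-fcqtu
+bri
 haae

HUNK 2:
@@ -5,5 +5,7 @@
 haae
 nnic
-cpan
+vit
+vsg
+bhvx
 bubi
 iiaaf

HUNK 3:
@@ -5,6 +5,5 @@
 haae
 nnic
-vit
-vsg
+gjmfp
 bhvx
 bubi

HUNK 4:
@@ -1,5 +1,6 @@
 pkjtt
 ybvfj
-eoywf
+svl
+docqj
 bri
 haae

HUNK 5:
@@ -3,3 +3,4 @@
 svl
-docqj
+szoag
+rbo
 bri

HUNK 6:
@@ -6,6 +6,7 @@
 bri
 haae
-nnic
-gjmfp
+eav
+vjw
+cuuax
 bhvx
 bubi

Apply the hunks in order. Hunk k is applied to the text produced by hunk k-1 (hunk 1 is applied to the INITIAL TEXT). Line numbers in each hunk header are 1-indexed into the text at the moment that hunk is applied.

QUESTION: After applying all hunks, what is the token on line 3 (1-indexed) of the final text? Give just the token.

Hunk 1: at line 3 remove [znyq,vbz,fcqtu] add [bri] -> 9 lines: pkjtt ybvfj eoywf bri haae nnic cpan bubi iiaaf
Hunk 2: at line 5 remove [cpan] add [vit,vsg,bhvx] -> 11 lines: pkjtt ybvfj eoywf bri haae nnic vit vsg bhvx bubi iiaaf
Hunk 3: at line 5 remove [vit,vsg] add [gjmfp] -> 10 lines: pkjtt ybvfj eoywf bri haae nnic gjmfp bhvx bubi iiaaf
Hunk 4: at line 1 remove [eoywf] add [svl,docqj] -> 11 lines: pkjtt ybvfj svl docqj bri haae nnic gjmfp bhvx bubi iiaaf
Hunk 5: at line 3 remove [docqj] add [szoag,rbo] -> 12 lines: pkjtt ybvfj svl szoag rbo bri haae nnic gjmfp bhvx bubi iiaaf
Hunk 6: at line 6 remove [nnic,gjmfp] add [eav,vjw,cuuax] -> 13 lines: pkjtt ybvfj svl szoag rbo bri haae eav vjw cuuax bhvx bubi iiaaf
Final line 3: svl

Answer: svl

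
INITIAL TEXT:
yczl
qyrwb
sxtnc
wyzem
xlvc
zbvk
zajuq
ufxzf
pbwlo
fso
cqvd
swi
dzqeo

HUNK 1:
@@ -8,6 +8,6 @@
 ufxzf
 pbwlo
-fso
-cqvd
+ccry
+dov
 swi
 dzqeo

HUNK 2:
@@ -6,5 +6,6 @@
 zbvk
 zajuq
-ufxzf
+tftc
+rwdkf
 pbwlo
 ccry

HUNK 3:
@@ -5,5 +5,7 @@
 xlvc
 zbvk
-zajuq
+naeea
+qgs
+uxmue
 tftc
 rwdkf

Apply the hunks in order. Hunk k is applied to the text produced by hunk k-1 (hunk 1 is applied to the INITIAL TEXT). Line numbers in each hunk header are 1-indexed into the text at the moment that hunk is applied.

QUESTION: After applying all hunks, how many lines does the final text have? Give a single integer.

Answer: 16

Derivation:
Hunk 1: at line 8 remove [fso,cqvd] add [ccry,dov] -> 13 lines: yczl qyrwb sxtnc wyzem xlvc zbvk zajuq ufxzf pbwlo ccry dov swi dzqeo
Hunk 2: at line 6 remove [ufxzf] add [tftc,rwdkf] -> 14 lines: yczl qyrwb sxtnc wyzem xlvc zbvk zajuq tftc rwdkf pbwlo ccry dov swi dzqeo
Hunk 3: at line 5 remove [zajuq] add [naeea,qgs,uxmue] -> 16 lines: yczl qyrwb sxtnc wyzem xlvc zbvk naeea qgs uxmue tftc rwdkf pbwlo ccry dov swi dzqeo
Final line count: 16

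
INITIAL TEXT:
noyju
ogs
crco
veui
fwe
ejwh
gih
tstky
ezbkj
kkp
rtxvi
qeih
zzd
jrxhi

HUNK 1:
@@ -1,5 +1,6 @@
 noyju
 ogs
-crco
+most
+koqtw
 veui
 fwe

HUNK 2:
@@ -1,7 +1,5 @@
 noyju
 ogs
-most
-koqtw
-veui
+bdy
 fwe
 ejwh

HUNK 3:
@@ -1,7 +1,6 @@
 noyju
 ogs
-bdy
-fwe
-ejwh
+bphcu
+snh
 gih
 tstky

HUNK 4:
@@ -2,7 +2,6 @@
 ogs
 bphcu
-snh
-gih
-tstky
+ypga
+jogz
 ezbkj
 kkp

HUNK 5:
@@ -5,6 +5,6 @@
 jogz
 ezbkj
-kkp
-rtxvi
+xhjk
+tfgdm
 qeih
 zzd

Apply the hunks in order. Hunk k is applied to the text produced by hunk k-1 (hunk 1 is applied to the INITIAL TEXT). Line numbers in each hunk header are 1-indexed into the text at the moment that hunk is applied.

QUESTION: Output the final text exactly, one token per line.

Hunk 1: at line 1 remove [crco] add [most,koqtw] -> 15 lines: noyju ogs most koqtw veui fwe ejwh gih tstky ezbkj kkp rtxvi qeih zzd jrxhi
Hunk 2: at line 1 remove [most,koqtw,veui] add [bdy] -> 13 lines: noyju ogs bdy fwe ejwh gih tstky ezbkj kkp rtxvi qeih zzd jrxhi
Hunk 3: at line 1 remove [bdy,fwe,ejwh] add [bphcu,snh] -> 12 lines: noyju ogs bphcu snh gih tstky ezbkj kkp rtxvi qeih zzd jrxhi
Hunk 4: at line 2 remove [snh,gih,tstky] add [ypga,jogz] -> 11 lines: noyju ogs bphcu ypga jogz ezbkj kkp rtxvi qeih zzd jrxhi
Hunk 5: at line 5 remove [kkp,rtxvi] add [xhjk,tfgdm] -> 11 lines: noyju ogs bphcu ypga jogz ezbkj xhjk tfgdm qeih zzd jrxhi

Answer: noyju
ogs
bphcu
ypga
jogz
ezbkj
xhjk
tfgdm
qeih
zzd
jrxhi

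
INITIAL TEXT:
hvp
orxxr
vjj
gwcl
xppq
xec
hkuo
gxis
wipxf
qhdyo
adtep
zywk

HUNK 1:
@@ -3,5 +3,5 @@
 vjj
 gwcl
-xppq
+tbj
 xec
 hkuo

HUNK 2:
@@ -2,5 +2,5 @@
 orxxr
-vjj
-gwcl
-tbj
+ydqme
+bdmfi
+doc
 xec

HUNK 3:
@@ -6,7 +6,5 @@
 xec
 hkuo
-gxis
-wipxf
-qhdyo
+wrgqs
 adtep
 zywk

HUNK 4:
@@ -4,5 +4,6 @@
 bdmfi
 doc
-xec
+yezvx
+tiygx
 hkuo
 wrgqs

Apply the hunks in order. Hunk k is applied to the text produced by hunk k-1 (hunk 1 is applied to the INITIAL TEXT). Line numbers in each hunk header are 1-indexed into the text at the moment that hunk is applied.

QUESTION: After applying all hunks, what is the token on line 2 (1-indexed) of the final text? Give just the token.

Hunk 1: at line 3 remove [xppq] add [tbj] -> 12 lines: hvp orxxr vjj gwcl tbj xec hkuo gxis wipxf qhdyo adtep zywk
Hunk 2: at line 2 remove [vjj,gwcl,tbj] add [ydqme,bdmfi,doc] -> 12 lines: hvp orxxr ydqme bdmfi doc xec hkuo gxis wipxf qhdyo adtep zywk
Hunk 3: at line 6 remove [gxis,wipxf,qhdyo] add [wrgqs] -> 10 lines: hvp orxxr ydqme bdmfi doc xec hkuo wrgqs adtep zywk
Hunk 4: at line 4 remove [xec] add [yezvx,tiygx] -> 11 lines: hvp orxxr ydqme bdmfi doc yezvx tiygx hkuo wrgqs adtep zywk
Final line 2: orxxr

Answer: orxxr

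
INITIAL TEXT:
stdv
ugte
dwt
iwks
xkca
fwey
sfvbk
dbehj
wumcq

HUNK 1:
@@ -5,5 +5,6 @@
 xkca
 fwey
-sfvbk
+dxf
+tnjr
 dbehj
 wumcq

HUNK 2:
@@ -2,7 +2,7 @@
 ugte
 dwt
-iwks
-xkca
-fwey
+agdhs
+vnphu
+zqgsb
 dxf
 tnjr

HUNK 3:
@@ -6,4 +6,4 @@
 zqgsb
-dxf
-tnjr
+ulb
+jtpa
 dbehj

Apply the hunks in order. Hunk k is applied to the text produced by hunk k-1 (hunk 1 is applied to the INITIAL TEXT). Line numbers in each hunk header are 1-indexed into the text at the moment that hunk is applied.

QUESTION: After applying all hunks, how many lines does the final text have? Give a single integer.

Hunk 1: at line 5 remove [sfvbk] add [dxf,tnjr] -> 10 lines: stdv ugte dwt iwks xkca fwey dxf tnjr dbehj wumcq
Hunk 2: at line 2 remove [iwks,xkca,fwey] add [agdhs,vnphu,zqgsb] -> 10 lines: stdv ugte dwt agdhs vnphu zqgsb dxf tnjr dbehj wumcq
Hunk 3: at line 6 remove [dxf,tnjr] add [ulb,jtpa] -> 10 lines: stdv ugte dwt agdhs vnphu zqgsb ulb jtpa dbehj wumcq
Final line count: 10

Answer: 10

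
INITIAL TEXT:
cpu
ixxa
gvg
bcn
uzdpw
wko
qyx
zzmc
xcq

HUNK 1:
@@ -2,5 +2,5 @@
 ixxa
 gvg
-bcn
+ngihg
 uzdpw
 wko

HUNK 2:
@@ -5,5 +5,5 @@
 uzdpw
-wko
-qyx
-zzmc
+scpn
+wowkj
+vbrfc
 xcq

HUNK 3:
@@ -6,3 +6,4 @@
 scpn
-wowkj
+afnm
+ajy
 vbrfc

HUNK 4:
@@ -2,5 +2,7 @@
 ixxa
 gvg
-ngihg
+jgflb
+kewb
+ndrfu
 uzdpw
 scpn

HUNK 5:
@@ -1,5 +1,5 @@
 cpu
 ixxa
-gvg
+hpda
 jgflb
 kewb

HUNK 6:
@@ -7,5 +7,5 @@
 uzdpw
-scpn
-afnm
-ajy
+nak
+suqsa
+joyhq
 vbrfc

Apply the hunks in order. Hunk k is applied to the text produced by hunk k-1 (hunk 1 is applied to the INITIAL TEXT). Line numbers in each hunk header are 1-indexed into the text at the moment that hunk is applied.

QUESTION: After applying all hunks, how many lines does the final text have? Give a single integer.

Hunk 1: at line 2 remove [bcn] add [ngihg] -> 9 lines: cpu ixxa gvg ngihg uzdpw wko qyx zzmc xcq
Hunk 2: at line 5 remove [wko,qyx,zzmc] add [scpn,wowkj,vbrfc] -> 9 lines: cpu ixxa gvg ngihg uzdpw scpn wowkj vbrfc xcq
Hunk 3: at line 6 remove [wowkj] add [afnm,ajy] -> 10 lines: cpu ixxa gvg ngihg uzdpw scpn afnm ajy vbrfc xcq
Hunk 4: at line 2 remove [ngihg] add [jgflb,kewb,ndrfu] -> 12 lines: cpu ixxa gvg jgflb kewb ndrfu uzdpw scpn afnm ajy vbrfc xcq
Hunk 5: at line 1 remove [gvg] add [hpda] -> 12 lines: cpu ixxa hpda jgflb kewb ndrfu uzdpw scpn afnm ajy vbrfc xcq
Hunk 6: at line 7 remove [scpn,afnm,ajy] add [nak,suqsa,joyhq] -> 12 lines: cpu ixxa hpda jgflb kewb ndrfu uzdpw nak suqsa joyhq vbrfc xcq
Final line count: 12

Answer: 12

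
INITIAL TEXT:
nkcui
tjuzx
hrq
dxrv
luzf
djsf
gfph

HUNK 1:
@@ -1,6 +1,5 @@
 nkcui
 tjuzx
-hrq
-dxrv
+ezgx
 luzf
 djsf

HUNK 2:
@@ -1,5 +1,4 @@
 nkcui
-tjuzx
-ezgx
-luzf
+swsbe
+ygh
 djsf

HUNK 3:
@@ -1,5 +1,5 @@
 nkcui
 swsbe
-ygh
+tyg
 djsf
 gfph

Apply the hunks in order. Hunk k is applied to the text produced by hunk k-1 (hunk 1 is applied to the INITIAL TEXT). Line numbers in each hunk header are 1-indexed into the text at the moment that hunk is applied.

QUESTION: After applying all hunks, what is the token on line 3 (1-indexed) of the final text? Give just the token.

Hunk 1: at line 1 remove [hrq,dxrv] add [ezgx] -> 6 lines: nkcui tjuzx ezgx luzf djsf gfph
Hunk 2: at line 1 remove [tjuzx,ezgx,luzf] add [swsbe,ygh] -> 5 lines: nkcui swsbe ygh djsf gfph
Hunk 3: at line 1 remove [ygh] add [tyg] -> 5 lines: nkcui swsbe tyg djsf gfph
Final line 3: tyg

Answer: tyg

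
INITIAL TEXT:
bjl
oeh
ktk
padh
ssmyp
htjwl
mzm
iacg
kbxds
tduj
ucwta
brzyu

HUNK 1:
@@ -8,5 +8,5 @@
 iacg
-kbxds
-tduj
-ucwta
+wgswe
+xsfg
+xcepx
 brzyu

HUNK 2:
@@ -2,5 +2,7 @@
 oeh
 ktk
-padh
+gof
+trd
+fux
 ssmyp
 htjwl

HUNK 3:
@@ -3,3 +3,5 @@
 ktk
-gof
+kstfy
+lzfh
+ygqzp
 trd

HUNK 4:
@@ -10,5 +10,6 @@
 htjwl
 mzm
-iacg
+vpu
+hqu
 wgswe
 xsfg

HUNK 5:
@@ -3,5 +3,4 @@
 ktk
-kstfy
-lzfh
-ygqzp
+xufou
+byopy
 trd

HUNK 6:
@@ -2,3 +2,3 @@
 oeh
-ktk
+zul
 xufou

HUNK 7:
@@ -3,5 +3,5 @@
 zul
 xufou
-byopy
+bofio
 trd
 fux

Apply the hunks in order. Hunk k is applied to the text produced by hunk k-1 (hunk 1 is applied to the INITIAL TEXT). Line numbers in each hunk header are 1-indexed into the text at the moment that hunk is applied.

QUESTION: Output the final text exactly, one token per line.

Hunk 1: at line 8 remove [kbxds,tduj,ucwta] add [wgswe,xsfg,xcepx] -> 12 lines: bjl oeh ktk padh ssmyp htjwl mzm iacg wgswe xsfg xcepx brzyu
Hunk 2: at line 2 remove [padh] add [gof,trd,fux] -> 14 lines: bjl oeh ktk gof trd fux ssmyp htjwl mzm iacg wgswe xsfg xcepx brzyu
Hunk 3: at line 3 remove [gof] add [kstfy,lzfh,ygqzp] -> 16 lines: bjl oeh ktk kstfy lzfh ygqzp trd fux ssmyp htjwl mzm iacg wgswe xsfg xcepx brzyu
Hunk 4: at line 10 remove [iacg] add [vpu,hqu] -> 17 lines: bjl oeh ktk kstfy lzfh ygqzp trd fux ssmyp htjwl mzm vpu hqu wgswe xsfg xcepx brzyu
Hunk 5: at line 3 remove [kstfy,lzfh,ygqzp] add [xufou,byopy] -> 16 lines: bjl oeh ktk xufou byopy trd fux ssmyp htjwl mzm vpu hqu wgswe xsfg xcepx brzyu
Hunk 6: at line 2 remove [ktk] add [zul] -> 16 lines: bjl oeh zul xufou byopy trd fux ssmyp htjwl mzm vpu hqu wgswe xsfg xcepx brzyu
Hunk 7: at line 3 remove [byopy] add [bofio] -> 16 lines: bjl oeh zul xufou bofio trd fux ssmyp htjwl mzm vpu hqu wgswe xsfg xcepx brzyu

Answer: bjl
oeh
zul
xufou
bofio
trd
fux
ssmyp
htjwl
mzm
vpu
hqu
wgswe
xsfg
xcepx
brzyu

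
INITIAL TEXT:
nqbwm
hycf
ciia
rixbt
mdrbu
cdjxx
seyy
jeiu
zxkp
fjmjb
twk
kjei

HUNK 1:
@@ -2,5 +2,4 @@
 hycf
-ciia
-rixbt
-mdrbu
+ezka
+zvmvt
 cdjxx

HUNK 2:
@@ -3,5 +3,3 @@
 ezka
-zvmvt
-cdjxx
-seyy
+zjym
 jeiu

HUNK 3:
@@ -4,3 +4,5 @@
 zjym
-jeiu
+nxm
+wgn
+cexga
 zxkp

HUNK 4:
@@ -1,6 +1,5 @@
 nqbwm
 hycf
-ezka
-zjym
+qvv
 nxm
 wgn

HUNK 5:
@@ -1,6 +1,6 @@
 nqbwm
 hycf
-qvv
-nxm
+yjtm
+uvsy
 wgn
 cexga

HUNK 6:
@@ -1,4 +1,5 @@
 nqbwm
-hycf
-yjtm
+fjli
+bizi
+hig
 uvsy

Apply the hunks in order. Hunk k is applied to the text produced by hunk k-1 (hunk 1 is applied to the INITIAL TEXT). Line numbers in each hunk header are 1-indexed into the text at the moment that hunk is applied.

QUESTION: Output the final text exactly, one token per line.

Answer: nqbwm
fjli
bizi
hig
uvsy
wgn
cexga
zxkp
fjmjb
twk
kjei

Derivation:
Hunk 1: at line 2 remove [ciia,rixbt,mdrbu] add [ezka,zvmvt] -> 11 lines: nqbwm hycf ezka zvmvt cdjxx seyy jeiu zxkp fjmjb twk kjei
Hunk 2: at line 3 remove [zvmvt,cdjxx,seyy] add [zjym] -> 9 lines: nqbwm hycf ezka zjym jeiu zxkp fjmjb twk kjei
Hunk 3: at line 4 remove [jeiu] add [nxm,wgn,cexga] -> 11 lines: nqbwm hycf ezka zjym nxm wgn cexga zxkp fjmjb twk kjei
Hunk 4: at line 1 remove [ezka,zjym] add [qvv] -> 10 lines: nqbwm hycf qvv nxm wgn cexga zxkp fjmjb twk kjei
Hunk 5: at line 1 remove [qvv,nxm] add [yjtm,uvsy] -> 10 lines: nqbwm hycf yjtm uvsy wgn cexga zxkp fjmjb twk kjei
Hunk 6: at line 1 remove [hycf,yjtm] add [fjli,bizi,hig] -> 11 lines: nqbwm fjli bizi hig uvsy wgn cexga zxkp fjmjb twk kjei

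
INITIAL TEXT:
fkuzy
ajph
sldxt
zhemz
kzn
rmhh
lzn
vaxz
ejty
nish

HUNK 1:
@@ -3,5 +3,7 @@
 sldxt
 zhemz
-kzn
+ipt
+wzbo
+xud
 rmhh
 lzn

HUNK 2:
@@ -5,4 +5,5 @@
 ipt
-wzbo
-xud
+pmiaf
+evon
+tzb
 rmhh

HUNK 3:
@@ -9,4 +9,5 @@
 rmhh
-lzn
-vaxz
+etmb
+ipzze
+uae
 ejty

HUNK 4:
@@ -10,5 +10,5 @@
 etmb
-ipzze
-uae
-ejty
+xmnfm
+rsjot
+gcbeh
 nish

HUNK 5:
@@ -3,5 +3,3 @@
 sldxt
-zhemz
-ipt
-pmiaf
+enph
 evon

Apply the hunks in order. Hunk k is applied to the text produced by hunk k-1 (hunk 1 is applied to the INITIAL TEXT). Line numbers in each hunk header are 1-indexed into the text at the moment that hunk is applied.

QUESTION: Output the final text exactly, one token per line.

Answer: fkuzy
ajph
sldxt
enph
evon
tzb
rmhh
etmb
xmnfm
rsjot
gcbeh
nish

Derivation:
Hunk 1: at line 3 remove [kzn] add [ipt,wzbo,xud] -> 12 lines: fkuzy ajph sldxt zhemz ipt wzbo xud rmhh lzn vaxz ejty nish
Hunk 2: at line 5 remove [wzbo,xud] add [pmiaf,evon,tzb] -> 13 lines: fkuzy ajph sldxt zhemz ipt pmiaf evon tzb rmhh lzn vaxz ejty nish
Hunk 3: at line 9 remove [lzn,vaxz] add [etmb,ipzze,uae] -> 14 lines: fkuzy ajph sldxt zhemz ipt pmiaf evon tzb rmhh etmb ipzze uae ejty nish
Hunk 4: at line 10 remove [ipzze,uae,ejty] add [xmnfm,rsjot,gcbeh] -> 14 lines: fkuzy ajph sldxt zhemz ipt pmiaf evon tzb rmhh etmb xmnfm rsjot gcbeh nish
Hunk 5: at line 3 remove [zhemz,ipt,pmiaf] add [enph] -> 12 lines: fkuzy ajph sldxt enph evon tzb rmhh etmb xmnfm rsjot gcbeh nish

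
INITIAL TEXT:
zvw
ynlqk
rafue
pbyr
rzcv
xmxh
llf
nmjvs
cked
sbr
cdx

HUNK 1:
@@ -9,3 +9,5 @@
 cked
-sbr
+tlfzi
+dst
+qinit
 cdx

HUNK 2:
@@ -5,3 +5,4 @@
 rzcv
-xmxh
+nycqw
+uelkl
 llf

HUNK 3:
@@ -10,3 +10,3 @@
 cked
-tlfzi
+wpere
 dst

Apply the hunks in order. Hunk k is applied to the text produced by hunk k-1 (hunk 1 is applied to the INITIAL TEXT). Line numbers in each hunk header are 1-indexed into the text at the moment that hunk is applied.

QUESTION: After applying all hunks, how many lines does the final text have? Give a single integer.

Answer: 14

Derivation:
Hunk 1: at line 9 remove [sbr] add [tlfzi,dst,qinit] -> 13 lines: zvw ynlqk rafue pbyr rzcv xmxh llf nmjvs cked tlfzi dst qinit cdx
Hunk 2: at line 5 remove [xmxh] add [nycqw,uelkl] -> 14 lines: zvw ynlqk rafue pbyr rzcv nycqw uelkl llf nmjvs cked tlfzi dst qinit cdx
Hunk 3: at line 10 remove [tlfzi] add [wpere] -> 14 lines: zvw ynlqk rafue pbyr rzcv nycqw uelkl llf nmjvs cked wpere dst qinit cdx
Final line count: 14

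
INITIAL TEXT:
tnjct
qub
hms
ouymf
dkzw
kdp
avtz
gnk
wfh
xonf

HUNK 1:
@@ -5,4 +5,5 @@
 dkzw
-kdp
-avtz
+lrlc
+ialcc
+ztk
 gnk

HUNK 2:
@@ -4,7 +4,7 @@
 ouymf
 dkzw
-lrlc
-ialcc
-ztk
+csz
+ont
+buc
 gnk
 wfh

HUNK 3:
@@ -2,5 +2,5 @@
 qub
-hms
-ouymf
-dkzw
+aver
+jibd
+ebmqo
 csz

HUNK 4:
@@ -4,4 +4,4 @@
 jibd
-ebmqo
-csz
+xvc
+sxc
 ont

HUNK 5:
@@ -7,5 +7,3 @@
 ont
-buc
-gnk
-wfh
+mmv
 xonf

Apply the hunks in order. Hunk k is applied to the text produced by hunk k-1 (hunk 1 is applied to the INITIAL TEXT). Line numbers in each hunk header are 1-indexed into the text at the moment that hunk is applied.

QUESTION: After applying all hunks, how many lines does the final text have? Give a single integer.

Hunk 1: at line 5 remove [kdp,avtz] add [lrlc,ialcc,ztk] -> 11 lines: tnjct qub hms ouymf dkzw lrlc ialcc ztk gnk wfh xonf
Hunk 2: at line 4 remove [lrlc,ialcc,ztk] add [csz,ont,buc] -> 11 lines: tnjct qub hms ouymf dkzw csz ont buc gnk wfh xonf
Hunk 3: at line 2 remove [hms,ouymf,dkzw] add [aver,jibd,ebmqo] -> 11 lines: tnjct qub aver jibd ebmqo csz ont buc gnk wfh xonf
Hunk 4: at line 4 remove [ebmqo,csz] add [xvc,sxc] -> 11 lines: tnjct qub aver jibd xvc sxc ont buc gnk wfh xonf
Hunk 5: at line 7 remove [buc,gnk,wfh] add [mmv] -> 9 lines: tnjct qub aver jibd xvc sxc ont mmv xonf
Final line count: 9

Answer: 9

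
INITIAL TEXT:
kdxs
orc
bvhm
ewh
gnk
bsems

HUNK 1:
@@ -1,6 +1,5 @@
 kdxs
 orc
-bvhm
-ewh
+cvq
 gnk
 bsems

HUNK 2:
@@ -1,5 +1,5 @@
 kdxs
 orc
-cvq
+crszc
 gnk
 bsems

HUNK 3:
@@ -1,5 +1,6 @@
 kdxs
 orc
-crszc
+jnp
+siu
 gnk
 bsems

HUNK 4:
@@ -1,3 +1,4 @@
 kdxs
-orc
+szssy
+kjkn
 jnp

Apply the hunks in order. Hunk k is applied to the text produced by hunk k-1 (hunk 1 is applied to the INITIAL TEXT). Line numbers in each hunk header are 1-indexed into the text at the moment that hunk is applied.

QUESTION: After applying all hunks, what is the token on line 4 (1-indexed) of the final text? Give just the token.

Hunk 1: at line 1 remove [bvhm,ewh] add [cvq] -> 5 lines: kdxs orc cvq gnk bsems
Hunk 2: at line 1 remove [cvq] add [crszc] -> 5 lines: kdxs orc crszc gnk bsems
Hunk 3: at line 1 remove [crszc] add [jnp,siu] -> 6 lines: kdxs orc jnp siu gnk bsems
Hunk 4: at line 1 remove [orc] add [szssy,kjkn] -> 7 lines: kdxs szssy kjkn jnp siu gnk bsems
Final line 4: jnp

Answer: jnp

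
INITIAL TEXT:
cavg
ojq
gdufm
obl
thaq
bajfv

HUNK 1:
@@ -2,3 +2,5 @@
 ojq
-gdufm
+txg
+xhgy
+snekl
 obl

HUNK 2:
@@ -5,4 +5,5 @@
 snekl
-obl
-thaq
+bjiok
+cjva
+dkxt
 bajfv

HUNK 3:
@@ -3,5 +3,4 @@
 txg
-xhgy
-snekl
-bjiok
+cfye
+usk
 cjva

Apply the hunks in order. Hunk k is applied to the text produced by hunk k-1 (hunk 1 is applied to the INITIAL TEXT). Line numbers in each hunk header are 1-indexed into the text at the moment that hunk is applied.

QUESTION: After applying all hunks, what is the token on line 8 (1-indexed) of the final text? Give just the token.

Hunk 1: at line 2 remove [gdufm] add [txg,xhgy,snekl] -> 8 lines: cavg ojq txg xhgy snekl obl thaq bajfv
Hunk 2: at line 5 remove [obl,thaq] add [bjiok,cjva,dkxt] -> 9 lines: cavg ojq txg xhgy snekl bjiok cjva dkxt bajfv
Hunk 3: at line 3 remove [xhgy,snekl,bjiok] add [cfye,usk] -> 8 lines: cavg ojq txg cfye usk cjva dkxt bajfv
Final line 8: bajfv

Answer: bajfv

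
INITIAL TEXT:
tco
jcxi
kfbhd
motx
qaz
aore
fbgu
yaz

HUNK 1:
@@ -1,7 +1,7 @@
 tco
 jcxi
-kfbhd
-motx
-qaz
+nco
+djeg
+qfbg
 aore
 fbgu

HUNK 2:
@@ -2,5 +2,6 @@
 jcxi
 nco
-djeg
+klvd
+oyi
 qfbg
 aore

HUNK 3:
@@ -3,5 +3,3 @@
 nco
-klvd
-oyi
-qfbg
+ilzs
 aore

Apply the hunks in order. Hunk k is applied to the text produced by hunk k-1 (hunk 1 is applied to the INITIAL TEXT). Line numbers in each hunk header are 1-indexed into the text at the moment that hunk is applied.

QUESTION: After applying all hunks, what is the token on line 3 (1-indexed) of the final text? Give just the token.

Answer: nco

Derivation:
Hunk 1: at line 1 remove [kfbhd,motx,qaz] add [nco,djeg,qfbg] -> 8 lines: tco jcxi nco djeg qfbg aore fbgu yaz
Hunk 2: at line 2 remove [djeg] add [klvd,oyi] -> 9 lines: tco jcxi nco klvd oyi qfbg aore fbgu yaz
Hunk 3: at line 3 remove [klvd,oyi,qfbg] add [ilzs] -> 7 lines: tco jcxi nco ilzs aore fbgu yaz
Final line 3: nco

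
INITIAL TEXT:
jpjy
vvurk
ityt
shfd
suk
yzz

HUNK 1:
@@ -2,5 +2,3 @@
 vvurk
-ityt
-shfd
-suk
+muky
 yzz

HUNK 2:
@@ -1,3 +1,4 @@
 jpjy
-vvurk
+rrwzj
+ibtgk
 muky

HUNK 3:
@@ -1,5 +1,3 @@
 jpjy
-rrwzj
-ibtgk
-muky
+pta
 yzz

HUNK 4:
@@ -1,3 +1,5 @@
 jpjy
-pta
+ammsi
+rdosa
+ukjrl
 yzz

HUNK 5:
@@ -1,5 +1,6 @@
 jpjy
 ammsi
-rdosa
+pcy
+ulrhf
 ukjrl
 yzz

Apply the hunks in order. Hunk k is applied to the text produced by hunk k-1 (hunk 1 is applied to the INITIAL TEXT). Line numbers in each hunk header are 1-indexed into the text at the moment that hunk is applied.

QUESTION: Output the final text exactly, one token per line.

Hunk 1: at line 2 remove [ityt,shfd,suk] add [muky] -> 4 lines: jpjy vvurk muky yzz
Hunk 2: at line 1 remove [vvurk] add [rrwzj,ibtgk] -> 5 lines: jpjy rrwzj ibtgk muky yzz
Hunk 3: at line 1 remove [rrwzj,ibtgk,muky] add [pta] -> 3 lines: jpjy pta yzz
Hunk 4: at line 1 remove [pta] add [ammsi,rdosa,ukjrl] -> 5 lines: jpjy ammsi rdosa ukjrl yzz
Hunk 5: at line 1 remove [rdosa] add [pcy,ulrhf] -> 6 lines: jpjy ammsi pcy ulrhf ukjrl yzz

Answer: jpjy
ammsi
pcy
ulrhf
ukjrl
yzz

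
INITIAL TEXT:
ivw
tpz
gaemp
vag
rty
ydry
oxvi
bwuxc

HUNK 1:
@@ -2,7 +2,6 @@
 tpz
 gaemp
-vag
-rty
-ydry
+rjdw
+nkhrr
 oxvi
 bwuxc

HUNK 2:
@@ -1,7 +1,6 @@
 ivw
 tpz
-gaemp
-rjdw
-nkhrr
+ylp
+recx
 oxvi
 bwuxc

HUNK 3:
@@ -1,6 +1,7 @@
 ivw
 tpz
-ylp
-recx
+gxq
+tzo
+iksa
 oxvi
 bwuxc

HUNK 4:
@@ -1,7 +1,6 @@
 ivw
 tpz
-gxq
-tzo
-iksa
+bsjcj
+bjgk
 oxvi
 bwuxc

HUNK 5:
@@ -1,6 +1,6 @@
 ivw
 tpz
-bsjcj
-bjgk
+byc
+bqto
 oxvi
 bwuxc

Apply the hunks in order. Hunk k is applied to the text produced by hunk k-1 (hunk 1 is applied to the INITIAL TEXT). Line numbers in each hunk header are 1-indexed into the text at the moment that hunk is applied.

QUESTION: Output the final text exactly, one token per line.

Answer: ivw
tpz
byc
bqto
oxvi
bwuxc

Derivation:
Hunk 1: at line 2 remove [vag,rty,ydry] add [rjdw,nkhrr] -> 7 lines: ivw tpz gaemp rjdw nkhrr oxvi bwuxc
Hunk 2: at line 1 remove [gaemp,rjdw,nkhrr] add [ylp,recx] -> 6 lines: ivw tpz ylp recx oxvi bwuxc
Hunk 3: at line 1 remove [ylp,recx] add [gxq,tzo,iksa] -> 7 lines: ivw tpz gxq tzo iksa oxvi bwuxc
Hunk 4: at line 1 remove [gxq,tzo,iksa] add [bsjcj,bjgk] -> 6 lines: ivw tpz bsjcj bjgk oxvi bwuxc
Hunk 5: at line 1 remove [bsjcj,bjgk] add [byc,bqto] -> 6 lines: ivw tpz byc bqto oxvi bwuxc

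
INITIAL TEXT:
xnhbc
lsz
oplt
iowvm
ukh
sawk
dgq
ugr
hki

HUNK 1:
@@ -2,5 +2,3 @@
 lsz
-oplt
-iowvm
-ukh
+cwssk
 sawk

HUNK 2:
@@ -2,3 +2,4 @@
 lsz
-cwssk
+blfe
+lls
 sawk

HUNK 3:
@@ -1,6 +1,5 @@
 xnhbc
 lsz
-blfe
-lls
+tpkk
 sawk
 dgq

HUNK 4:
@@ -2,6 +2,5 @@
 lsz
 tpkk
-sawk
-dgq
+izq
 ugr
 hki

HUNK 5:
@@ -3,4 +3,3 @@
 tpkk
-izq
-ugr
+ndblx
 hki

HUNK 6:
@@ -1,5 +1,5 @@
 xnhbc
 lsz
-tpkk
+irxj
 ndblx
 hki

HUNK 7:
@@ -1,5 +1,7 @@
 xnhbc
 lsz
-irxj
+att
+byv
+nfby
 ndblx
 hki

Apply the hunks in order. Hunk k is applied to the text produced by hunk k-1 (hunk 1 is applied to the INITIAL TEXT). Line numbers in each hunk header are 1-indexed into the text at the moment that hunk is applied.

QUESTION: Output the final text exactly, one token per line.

Hunk 1: at line 2 remove [oplt,iowvm,ukh] add [cwssk] -> 7 lines: xnhbc lsz cwssk sawk dgq ugr hki
Hunk 2: at line 2 remove [cwssk] add [blfe,lls] -> 8 lines: xnhbc lsz blfe lls sawk dgq ugr hki
Hunk 3: at line 1 remove [blfe,lls] add [tpkk] -> 7 lines: xnhbc lsz tpkk sawk dgq ugr hki
Hunk 4: at line 2 remove [sawk,dgq] add [izq] -> 6 lines: xnhbc lsz tpkk izq ugr hki
Hunk 5: at line 3 remove [izq,ugr] add [ndblx] -> 5 lines: xnhbc lsz tpkk ndblx hki
Hunk 6: at line 1 remove [tpkk] add [irxj] -> 5 lines: xnhbc lsz irxj ndblx hki
Hunk 7: at line 1 remove [irxj] add [att,byv,nfby] -> 7 lines: xnhbc lsz att byv nfby ndblx hki

Answer: xnhbc
lsz
att
byv
nfby
ndblx
hki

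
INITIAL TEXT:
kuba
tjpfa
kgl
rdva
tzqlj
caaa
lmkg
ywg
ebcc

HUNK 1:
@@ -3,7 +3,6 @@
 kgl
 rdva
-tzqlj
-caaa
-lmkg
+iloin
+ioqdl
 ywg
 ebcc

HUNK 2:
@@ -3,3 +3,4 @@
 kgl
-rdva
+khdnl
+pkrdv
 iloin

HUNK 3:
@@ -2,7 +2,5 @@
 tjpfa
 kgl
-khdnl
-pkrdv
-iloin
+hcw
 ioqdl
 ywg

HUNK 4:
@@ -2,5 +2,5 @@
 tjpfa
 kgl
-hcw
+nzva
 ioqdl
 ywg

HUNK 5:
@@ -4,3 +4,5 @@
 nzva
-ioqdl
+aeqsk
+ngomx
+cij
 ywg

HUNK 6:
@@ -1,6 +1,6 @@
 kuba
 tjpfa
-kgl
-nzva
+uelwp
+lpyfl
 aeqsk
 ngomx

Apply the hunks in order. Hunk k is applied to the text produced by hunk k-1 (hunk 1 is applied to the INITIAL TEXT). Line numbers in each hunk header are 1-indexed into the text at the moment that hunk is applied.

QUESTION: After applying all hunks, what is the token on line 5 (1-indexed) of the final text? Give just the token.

Hunk 1: at line 3 remove [tzqlj,caaa,lmkg] add [iloin,ioqdl] -> 8 lines: kuba tjpfa kgl rdva iloin ioqdl ywg ebcc
Hunk 2: at line 3 remove [rdva] add [khdnl,pkrdv] -> 9 lines: kuba tjpfa kgl khdnl pkrdv iloin ioqdl ywg ebcc
Hunk 3: at line 2 remove [khdnl,pkrdv,iloin] add [hcw] -> 7 lines: kuba tjpfa kgl hcw ioqdl ywg ebcc
Hunk 4: at line 2 remove [hcw] add [nzva] -> 7 lines: kuba tjpfa kgl nzva ioqdl ywg ebcc
Hunk 5: at line 4 remove [ioqdl] add [aeqsk,ngomx,cij] -> 9 lines: kuba tjpfa kgl nzva aeqsk ngomx cij ywg ebcc
Hunk 6: at line 1 remove [kgl,nzva] add [uelwp,lpyfl] -> 9 lines: kuba tjpfa uelwp lpyfl aeqsk ngomx cij ywg ebcc
Final line 5: aeqsk

Answer: aeqsk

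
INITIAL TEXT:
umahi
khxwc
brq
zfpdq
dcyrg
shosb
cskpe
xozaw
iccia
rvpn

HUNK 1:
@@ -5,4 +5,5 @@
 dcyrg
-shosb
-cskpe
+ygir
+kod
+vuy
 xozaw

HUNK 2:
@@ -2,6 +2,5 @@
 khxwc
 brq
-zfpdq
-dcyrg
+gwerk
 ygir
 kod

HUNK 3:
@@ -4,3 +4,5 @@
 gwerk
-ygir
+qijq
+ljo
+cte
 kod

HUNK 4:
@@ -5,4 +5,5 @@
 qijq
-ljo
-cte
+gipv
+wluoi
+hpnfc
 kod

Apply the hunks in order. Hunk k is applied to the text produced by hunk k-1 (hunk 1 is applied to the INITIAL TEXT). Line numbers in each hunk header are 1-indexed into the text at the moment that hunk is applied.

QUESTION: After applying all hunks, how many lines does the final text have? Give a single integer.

Hunk 1: at line 5 remove [shosb,cskpe] add [ygir,kod,vuy] -> 11 lines: umahi khxwc brq zfpdq dcyrg ygir kod vuy xozaw iccia rvpn
Hunk 2: at line 2 remove [zfpdq,dcyrg] add [gwerk] -> 10 lines: umahi khxwc brq gwerk ygir kod vuy xozaw iccia rvpn
Hunk 3: at line 4 remove [ygir] add [qijq,ljo,cte] -> 12 lines: umahi khxwc brq gwerk qijq ljo cte kod vuy xozaw iccia rvpn
Hunk 4: at line 5 remove [ljo,cte] add [gipv,wluoi,hpnfc] -> 13 lines: umahi khxwc brq gwerk qijq gipv wluoi hpnfc kod vuy xozaw iccia rvpn
Final line count: 13

Answer: 13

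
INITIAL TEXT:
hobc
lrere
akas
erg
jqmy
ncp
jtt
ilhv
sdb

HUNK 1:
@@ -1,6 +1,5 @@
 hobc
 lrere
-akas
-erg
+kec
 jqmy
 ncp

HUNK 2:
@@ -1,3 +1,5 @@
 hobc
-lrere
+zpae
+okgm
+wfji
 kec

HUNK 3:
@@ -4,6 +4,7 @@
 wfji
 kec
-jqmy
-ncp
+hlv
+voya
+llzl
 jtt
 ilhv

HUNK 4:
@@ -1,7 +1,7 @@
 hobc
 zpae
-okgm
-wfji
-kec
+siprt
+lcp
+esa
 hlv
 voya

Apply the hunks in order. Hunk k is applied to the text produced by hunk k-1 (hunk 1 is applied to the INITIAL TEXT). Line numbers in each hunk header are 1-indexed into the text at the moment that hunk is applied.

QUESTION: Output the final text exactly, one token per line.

Hunk 1: at line 1 remove [akas,erg] add [kec] -> 8 lines: hobc lrere kec jqmy ncp jtt ilhv sdb
Hunk 2: at line 1 remove [lrere] add [zpae,okgm,wfji] -> 10 lines: hobc zpae okgm wfji kec jqmy ncp jtt ilhv sdb
Hunk 3: at line 4 remove [jqmy,ncp] add [hlv,voya,llzl] -> 11 lines: hobc zpae okgm wfji kec hlv voya llzl jtt ilhv sdb
Hunk 4: at line 1 remove [okgm,wfji,kec] add [siprt,lcp,esa] -> 11 lines: hobc zpae siprt lcp esa hlv voya llzl jtt ilhv sdb

Answer: hobc
zpae
siprt
lcp
esa
hlv
voya
llzl
jtt
ilhv
sdb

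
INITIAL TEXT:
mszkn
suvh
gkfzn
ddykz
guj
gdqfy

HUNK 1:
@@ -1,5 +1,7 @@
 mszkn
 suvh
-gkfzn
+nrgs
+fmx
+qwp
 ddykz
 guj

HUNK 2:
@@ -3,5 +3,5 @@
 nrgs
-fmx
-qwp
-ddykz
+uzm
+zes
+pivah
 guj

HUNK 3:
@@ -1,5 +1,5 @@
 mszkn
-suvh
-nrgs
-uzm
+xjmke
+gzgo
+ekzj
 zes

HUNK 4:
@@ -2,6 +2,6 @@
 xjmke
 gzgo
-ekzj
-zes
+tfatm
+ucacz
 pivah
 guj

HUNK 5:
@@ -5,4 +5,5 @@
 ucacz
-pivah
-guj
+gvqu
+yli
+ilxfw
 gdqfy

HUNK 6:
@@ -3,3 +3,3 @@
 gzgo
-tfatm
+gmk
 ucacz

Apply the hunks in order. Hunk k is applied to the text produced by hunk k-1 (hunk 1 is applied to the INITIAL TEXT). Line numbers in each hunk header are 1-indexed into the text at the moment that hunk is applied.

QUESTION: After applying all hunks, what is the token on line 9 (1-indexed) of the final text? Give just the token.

Hunk 1: at line 1 remove [gkfzn] add [nrgs,fmx,qwp] -> 8 lines: mszkn suvh nrgs fmx qwp ddykz guj gdqfy
Hunk 2: at line 3 remove [fmx,qwp,ddykz] add [uzm,zes,pivah] -> 8 lines: mszkn suvh nrgs uzm zes pivah guj gdqfy
Hunk 3: at line 1 remove [suvh,nrgs,uzm] add [xjmke,gzgo,ekzj] -> 8 lines: mszkn xjmke gzgo ekzj zes pivah guj gdqfy
Hunk 4: at line 2 remove [ekzj,zes] add [tfatm,ucacz] -> 8 lines: mszkn xjmke gzgo tfatm ucacz pivah guj gdqfy
Hunk 5: at line 5 remove [pivah,guj] add [gvqu,yli,ilxfw] -> 9 lines: mszkn xjmke gzgo tfatm ucacz gvqu yli ilxfw gdqfy
Hunk 6: at line 3 remove [tfatm] add [gmk] -> 9 lines: mszkn xjmke gzgo gmk ucacz gvqu yli ilxfw gdqfy
Final line 9: gdqfy

Answer: gdqfy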